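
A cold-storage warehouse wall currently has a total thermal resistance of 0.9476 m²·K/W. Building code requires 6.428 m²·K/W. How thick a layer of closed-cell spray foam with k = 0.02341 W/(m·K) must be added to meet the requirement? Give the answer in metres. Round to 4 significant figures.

ΔR = 6.428 − 0.9476 = 5.4804 m²·K/W
L = ΔR × k = 5.4804 × 0.02341 = 0.1283 m

0.1283 m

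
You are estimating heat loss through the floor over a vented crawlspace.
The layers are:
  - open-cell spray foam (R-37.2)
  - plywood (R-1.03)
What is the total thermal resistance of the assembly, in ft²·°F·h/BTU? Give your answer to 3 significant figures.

R_total = 37.2 + 1.03 = 38.23 ft²·°F·h/BTU

38.2 ft²·°F·h/BTU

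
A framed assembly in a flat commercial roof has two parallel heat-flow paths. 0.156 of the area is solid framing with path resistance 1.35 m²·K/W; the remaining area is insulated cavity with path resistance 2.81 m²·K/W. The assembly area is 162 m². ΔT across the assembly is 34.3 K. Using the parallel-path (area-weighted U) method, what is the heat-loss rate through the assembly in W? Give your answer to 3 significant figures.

2310 W

U_eff = 0.844/2.81 + 0.156/1.35 = 0.3004 + 0.1156 = 0.4159
R_eff = 1/U_eff = 2.404 m²·K/W
Q = 162 × 34.3 / 2.404 = 2311 W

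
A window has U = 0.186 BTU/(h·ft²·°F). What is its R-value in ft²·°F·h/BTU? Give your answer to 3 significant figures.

R = 1/U = 1/0.186 = 5.376

5.38 ft²·°F·h/BTU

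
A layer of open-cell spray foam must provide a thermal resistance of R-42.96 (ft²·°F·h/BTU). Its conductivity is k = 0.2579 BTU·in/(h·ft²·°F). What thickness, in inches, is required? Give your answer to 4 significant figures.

L = R × k = 42.96 × 0.2579 = 11.079 in

11.08 in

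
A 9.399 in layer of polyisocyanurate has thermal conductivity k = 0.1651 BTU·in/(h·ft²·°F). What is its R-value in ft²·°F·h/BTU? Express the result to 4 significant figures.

56.93 ft²·°F·h/BTU

R = L/k = 9.399/0.1651 = 56.929 ft²·°F·h/BTU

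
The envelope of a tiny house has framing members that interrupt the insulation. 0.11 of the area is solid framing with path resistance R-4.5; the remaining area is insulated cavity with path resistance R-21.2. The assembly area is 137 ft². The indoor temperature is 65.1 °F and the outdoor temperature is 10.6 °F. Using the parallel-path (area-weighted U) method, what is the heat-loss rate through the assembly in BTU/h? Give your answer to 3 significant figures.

U_eff = 0.89/21.2 + 0.11/4.5 = 0.04198 + 0.02444 = 0.06643
R_eff = 1/U_eff = 15.05 ft²·°F·h/BTU
Q = 137 × (65.1 − 10.6) / 15.05 = 496 BTU/h

496 BTU/h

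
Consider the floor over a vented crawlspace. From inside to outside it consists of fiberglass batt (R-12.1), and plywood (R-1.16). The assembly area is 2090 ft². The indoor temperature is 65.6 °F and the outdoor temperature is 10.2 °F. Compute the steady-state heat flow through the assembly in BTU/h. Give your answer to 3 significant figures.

R_total = 12.1 + 1.16 = 13.26 ft²·°F·h/BTU
Q = A·ΔT/R = 2090 × (65.6 − 10.2) / 13.26 = 8732 BTU/h

8730 BTU/h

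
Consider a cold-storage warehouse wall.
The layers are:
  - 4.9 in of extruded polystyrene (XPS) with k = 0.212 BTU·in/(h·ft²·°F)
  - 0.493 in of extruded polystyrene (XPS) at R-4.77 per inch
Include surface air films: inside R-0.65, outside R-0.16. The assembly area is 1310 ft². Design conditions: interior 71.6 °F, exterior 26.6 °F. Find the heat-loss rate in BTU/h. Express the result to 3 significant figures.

2240 BTU/h

4.9/0.212 = 23.11
0.493 × 4.77 = 2.352
R_total = 0.65 + 23.11 + 2.352 + 0.16 = 26.27 ft²·°F·h/BTU
Q = A·ΔT/R = 1310 × (71.6 − 26.6) / 26.27 = 2244 BTU/h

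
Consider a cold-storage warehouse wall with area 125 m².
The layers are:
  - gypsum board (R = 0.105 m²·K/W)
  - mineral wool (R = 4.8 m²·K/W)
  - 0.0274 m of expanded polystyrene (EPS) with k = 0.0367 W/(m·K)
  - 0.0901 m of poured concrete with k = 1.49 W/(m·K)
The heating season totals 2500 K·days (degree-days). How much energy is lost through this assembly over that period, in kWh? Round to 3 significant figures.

1310 kWh

0.0274/0.0367 = 0.7466
0.0901/1.49 = 0.06047
R_total = 0.105 + 4.8 + 0.7466 + 0.06047 = 5.712 m²·K/W
E = A × HDD × 24 / R / 1000 = 125 × 2500 × 24 / 5.712 / 1000 = 1313 kWh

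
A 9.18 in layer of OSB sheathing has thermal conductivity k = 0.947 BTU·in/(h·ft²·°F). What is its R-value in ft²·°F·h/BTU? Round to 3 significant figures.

R = L/k = 9.18/0.947 = 9.694 ft²·°F·h/BTU

9.69 ft²·°F·h/BTU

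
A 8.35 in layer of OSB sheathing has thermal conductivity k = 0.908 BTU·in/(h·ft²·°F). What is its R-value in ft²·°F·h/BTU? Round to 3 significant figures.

R = L/k = 8.35/0.908 = 9.196 ft²·°F·h/BTU

9.20 ft²·°F·h/BTU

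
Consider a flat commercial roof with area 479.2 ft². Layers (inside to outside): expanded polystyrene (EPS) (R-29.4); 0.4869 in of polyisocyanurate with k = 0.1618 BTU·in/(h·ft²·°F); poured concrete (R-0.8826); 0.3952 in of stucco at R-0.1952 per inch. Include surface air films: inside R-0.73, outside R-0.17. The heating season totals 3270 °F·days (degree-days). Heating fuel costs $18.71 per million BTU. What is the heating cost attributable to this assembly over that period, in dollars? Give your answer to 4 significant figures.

20.53 dollars

0.4869/0.1618 = 3.0093
0.3952 × 0.1952 = 0.077143
R_total = 0.73 + 29.4 + 3.0093 + 0.8826 + 0.077143 + 0.17 = 34.269 ft²·°F·h/BTU
E = A × HDD × 24 / R = 479.2 × 3270 × 24 / 34.269 = 1097400 BTU
Cost = 1097400/10⁶ × 18.71 = $20.533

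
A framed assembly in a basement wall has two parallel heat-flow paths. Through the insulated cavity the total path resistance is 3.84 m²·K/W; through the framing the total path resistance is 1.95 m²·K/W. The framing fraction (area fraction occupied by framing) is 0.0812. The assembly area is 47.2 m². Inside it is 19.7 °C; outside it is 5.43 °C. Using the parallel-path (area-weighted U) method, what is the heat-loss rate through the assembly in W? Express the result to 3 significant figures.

U_eff = 0.9188/3.84 + 0.0812/1.95 = 0.2393 + 0.04164 = 0.2809
R_eff = 1/U_eff = 3.56 m²·K/W
Q = 47.2 × (19.7 − 5.43) / 3.56 = 189.2 W

189 W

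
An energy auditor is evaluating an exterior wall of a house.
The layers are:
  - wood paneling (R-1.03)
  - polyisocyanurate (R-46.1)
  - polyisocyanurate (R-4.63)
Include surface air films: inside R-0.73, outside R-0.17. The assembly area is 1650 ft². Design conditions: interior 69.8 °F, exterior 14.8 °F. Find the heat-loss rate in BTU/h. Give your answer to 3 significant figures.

1720 BTU/h

R_total = 0.73 + 1.03 + 46.1 + 4.63 + 0.17 = 52.66 ft²·°F·h/BTU
Q = A·ΔT/R = 1650 × (69.8 − 14.8) / 52.66 = 1723 BTU/h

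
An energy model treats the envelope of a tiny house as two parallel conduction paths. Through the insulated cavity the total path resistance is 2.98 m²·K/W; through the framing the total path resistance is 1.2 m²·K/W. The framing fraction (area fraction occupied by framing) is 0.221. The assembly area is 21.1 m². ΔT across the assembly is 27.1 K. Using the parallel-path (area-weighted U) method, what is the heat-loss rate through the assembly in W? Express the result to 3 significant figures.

255 W

U_eff = 0.779/2.98 + 0.221/1.2 = 0.2614 + 0.1842 = 0.4456
R_eff = 1/U_eff = 2.244 m²·K/W
Q = 21.1 × 27.1 / 2.244 = 254.8 W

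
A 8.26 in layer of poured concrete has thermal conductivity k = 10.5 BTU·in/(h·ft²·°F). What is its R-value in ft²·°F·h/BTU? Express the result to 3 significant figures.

R = L/k = 8.26/10.5 = 0.7867 ft²·°F·h/BTU

0.787 ft²·°F·h/BTU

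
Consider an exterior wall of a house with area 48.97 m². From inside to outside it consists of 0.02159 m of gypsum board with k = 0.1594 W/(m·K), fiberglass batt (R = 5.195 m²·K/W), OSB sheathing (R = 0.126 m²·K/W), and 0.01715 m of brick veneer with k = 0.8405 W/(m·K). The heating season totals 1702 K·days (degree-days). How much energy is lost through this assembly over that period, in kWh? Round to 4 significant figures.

0.02159/0.1594 = 0.13545
0.01715/0.8405 = 0.020405
R_total = 0.13545 + 5.195 + 0.126 + 0.020405 = 5.4768 m²·K/W
E = A × HDD × 24 / R / 1000 = 48.97 × 1702 × 24 / 5.4768 / 1000 = 365.23 kWh

365.2 kWh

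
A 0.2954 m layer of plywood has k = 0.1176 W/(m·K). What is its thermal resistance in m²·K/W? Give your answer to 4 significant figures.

R = L/k = 0.2954/0.1176 = 2.5119 m²·K/W

2.512 m²·K/W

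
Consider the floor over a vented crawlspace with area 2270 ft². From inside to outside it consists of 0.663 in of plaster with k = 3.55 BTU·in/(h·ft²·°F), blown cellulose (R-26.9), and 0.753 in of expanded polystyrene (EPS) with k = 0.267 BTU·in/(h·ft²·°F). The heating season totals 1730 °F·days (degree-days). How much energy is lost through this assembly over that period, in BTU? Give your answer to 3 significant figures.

0.663/3.55 = 0.1868
0.753/0.267 = 2.82
R_total = 0.1868 + 26.9 + 2.82 = 29.91 ft²·°F·h/BTU
E = A × HDD × 24 / R = 2270 × 1730 × 24 / 29.91 = 3151000 BTU

3150000 BTU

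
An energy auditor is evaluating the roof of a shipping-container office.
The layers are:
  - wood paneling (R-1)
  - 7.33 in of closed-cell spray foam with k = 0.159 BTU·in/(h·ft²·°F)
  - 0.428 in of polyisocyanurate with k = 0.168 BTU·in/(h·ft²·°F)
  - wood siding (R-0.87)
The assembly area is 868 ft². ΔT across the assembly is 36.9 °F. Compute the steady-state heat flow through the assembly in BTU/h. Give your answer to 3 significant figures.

7.33/0.159 = 46.1
0.428/0.168 = 2.548
R_total = 1 + 46.1 + 2.548 + 0.87 = 50.52 ft²·°F·h/BTU
Q = A·ΔT/R = 868 × 36.9 / 50.52 = 634 BTU/h

634 BTU/h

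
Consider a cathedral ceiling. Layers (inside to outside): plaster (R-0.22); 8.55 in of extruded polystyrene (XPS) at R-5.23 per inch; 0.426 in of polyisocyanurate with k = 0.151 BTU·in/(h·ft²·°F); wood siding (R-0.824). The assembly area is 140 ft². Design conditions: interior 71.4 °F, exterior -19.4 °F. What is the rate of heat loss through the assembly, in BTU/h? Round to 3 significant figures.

8.55 × 5.23 = 44.72
0.426/0.151 = 2.821
R_total = 0.22 + 44.72 + 2.821 + 0.824 = 48.58 ft²·°F·h/BTU
Q = A·ΔT/R = 140 × (71.4 − (-19.4)) / 48.58 = 261.7 BTU/h

262 BTU/h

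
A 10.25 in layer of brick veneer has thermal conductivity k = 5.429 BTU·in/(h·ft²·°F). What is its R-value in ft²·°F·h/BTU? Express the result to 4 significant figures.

R = L/k = 10.25/5.429 = 1.888 ft²·°F·h/BTU

1.888 ft²·°F·h/BTU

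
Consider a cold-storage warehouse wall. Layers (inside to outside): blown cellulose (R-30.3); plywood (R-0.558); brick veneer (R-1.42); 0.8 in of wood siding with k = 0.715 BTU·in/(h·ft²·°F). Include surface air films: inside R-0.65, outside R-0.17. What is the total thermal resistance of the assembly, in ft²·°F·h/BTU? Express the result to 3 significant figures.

0.8/0.715 = 1.119
R_total = 0.65 + 30.3 + 0.558 + 1.42 + 1.119 + 0.17 = 34.22 ft²·°F·h/BTU

34.2 ft²·°F·h/BTU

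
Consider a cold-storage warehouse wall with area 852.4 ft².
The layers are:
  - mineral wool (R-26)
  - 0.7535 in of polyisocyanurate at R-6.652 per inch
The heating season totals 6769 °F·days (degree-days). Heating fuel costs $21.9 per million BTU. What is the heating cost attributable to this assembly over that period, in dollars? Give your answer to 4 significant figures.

0.7535 × 6.652 = 5.0123
R_total = 26 + 5.0123 = 31.012 ft²·°F·h/BTU
E = A × HDD × 24 / R = 852.4 × 6769 × 24 / 31.012 = 4465200 BTU
Cost = 4465200/10⁶ × 21.9 = $97.789

97.79 dollars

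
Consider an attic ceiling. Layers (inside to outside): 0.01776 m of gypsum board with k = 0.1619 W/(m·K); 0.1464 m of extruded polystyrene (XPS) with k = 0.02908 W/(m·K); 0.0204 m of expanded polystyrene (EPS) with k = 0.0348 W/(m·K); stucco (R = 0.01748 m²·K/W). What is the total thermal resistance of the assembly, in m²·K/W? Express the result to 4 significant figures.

5.748 m²·K/W

0.01776/0.1619 = 0.1097
0.1464/0.02908 = 5.0344
0.0204/0.0348 = 0.58621
R_total = 0.1097 + 5.0344 + 0.58621 + 0.01748 = 5.7478 m²·K/W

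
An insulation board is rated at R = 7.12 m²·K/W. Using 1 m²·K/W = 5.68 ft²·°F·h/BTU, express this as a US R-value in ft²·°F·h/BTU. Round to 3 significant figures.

40.4 ft²·°F·h/BTU

R_US = 7.12 × 5.68 = 40.44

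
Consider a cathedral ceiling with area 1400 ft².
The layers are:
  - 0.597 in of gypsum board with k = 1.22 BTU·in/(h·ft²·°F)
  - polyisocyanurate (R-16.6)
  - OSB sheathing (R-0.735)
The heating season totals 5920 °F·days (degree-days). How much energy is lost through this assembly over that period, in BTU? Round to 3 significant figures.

0.597/1.22 = 0.4893
R_total = 0.4893 + 16.6 + 0.735 = 17.82 ft²·°F·h/BTU
E = A × HDD × 24 / R = 1400 × 5920 × 24 / 17.82 = 11160000 BTU

11200000 BTU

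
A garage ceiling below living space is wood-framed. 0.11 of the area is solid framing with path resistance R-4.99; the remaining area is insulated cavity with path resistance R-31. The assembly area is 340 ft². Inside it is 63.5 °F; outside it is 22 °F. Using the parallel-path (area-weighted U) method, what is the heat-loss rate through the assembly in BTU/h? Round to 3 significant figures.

716 BTU/h

U_eff = 0.89/31 + 0.11/4.99 = 0.02871 + 0.02204 = 0.05075
R_eff = 1/U_eff = 19.7 ft²·°F·h/BTU
Q = 340 × (63.5 − 22) / 19.7 = 716.1 BTU/h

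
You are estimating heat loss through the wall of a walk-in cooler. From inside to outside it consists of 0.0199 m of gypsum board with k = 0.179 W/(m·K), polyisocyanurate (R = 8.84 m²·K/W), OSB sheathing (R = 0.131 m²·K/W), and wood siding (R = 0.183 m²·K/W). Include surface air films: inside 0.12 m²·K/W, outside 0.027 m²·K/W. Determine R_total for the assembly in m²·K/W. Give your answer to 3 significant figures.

0.0199/0.179 = 0.1112
R_total = 0.12 + 0.1112 + 8.84 + 0.131 + 0.183 + 0.027 = 9.412 m²·K/W

9.41 m²·K/W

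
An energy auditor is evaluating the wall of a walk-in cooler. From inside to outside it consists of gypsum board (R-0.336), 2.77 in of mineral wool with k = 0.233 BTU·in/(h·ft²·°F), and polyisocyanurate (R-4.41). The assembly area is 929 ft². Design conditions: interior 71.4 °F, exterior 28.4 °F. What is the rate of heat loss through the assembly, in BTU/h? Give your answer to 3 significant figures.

2400 BTU/h

2.77/0.233 = 11.89
R_total = 0.336 + 11.89 + 4.41 = 16.63 ft²·°F·h/BTU
Q = A·ΔT/R = 929 × (71.4 − 28.4) / 16.63 = 2401 BTU/h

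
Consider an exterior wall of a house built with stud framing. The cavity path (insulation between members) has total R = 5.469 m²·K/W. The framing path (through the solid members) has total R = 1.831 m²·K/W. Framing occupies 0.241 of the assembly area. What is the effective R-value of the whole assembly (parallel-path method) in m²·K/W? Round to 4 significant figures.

U_eff = 0.759/5.469 + 0.241/1.831 = 0.13878 + 0.13162 = 0.2704
R_eff = 1/U_eff = 3.6982 m²·K/W

3.698 m²·K/W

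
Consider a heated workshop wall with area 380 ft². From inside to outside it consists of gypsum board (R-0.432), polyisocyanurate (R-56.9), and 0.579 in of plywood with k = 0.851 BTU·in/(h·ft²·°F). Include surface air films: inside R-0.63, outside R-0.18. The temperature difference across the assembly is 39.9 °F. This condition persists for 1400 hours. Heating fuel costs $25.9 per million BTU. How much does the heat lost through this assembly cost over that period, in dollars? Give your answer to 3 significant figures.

0.579/0.851 = 0.6804
R_total = 0.63 + 0.432 + 56.9 + 0.6804 + 0.18 = 58.82 ft²·°F·h/BTU
Q = 380 × 39.9 / 58.82 = 257.8 BTU/h
E = 257.8 × 1400 = 360900 BTU
Cost = 360900/10⁶ × 25.9 = $9.346

9.35 dollars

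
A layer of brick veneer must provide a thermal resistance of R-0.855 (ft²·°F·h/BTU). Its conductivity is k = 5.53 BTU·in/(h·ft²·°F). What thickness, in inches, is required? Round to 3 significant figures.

L = R × k = 0.855 × 5.53 = 4.728 in

4.73 in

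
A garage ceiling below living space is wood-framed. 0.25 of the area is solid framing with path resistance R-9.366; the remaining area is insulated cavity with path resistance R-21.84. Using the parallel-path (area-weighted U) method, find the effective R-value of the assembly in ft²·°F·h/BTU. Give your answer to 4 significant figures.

U_eff = 0.75/21.84 + 0.25/9.366 = 0.034341 + 0.026692 = 0.061033
R_eff = 1/U_eff = 16.385 ft²·°F·h/BTU

16.38 ft²·°F·h/BTU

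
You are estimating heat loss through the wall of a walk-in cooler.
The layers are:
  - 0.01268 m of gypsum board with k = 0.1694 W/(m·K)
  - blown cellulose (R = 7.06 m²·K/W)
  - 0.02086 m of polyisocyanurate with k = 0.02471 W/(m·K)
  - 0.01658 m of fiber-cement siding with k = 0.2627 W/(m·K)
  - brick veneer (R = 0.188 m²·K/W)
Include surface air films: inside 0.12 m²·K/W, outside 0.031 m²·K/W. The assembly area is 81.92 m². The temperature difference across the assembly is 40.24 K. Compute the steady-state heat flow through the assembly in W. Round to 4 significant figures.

0.01268/0.1694 = 0.074852
0.02086/0.02471 = 0.84419
0.01658/0.2627 = 0.063114
R_total = 0.12 + 0.074852 + 7.06 + 0.84419 + 0.063114 + 0.188 + 0.031 = 8.3812 m²·K/W
Q = A·ΔT/R = 81.92 × 40.24 / 8.3812 = 393.32 W

393.3 W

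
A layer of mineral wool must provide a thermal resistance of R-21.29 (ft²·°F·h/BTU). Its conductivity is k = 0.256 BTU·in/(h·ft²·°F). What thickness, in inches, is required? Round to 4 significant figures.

L = R × k = 21.29 × 0.256 = 5.4502 in

5.450 in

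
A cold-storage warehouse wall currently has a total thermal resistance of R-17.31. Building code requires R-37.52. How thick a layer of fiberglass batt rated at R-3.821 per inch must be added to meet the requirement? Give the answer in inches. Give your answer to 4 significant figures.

5.289 in

ΔR = 37.52 − 17.31 = 20.21 ft²·°F·h/BTU
L = ΔR / (R/in) = 20.21/3.821 = 5.2892 in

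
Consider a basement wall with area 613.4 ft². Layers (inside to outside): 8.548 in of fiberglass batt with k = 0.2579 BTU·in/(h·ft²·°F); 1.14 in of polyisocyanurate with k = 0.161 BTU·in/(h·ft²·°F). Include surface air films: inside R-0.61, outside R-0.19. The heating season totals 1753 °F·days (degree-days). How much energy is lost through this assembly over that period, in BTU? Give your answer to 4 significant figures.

8.548/0.2579 = 33.145
1.14/0.161 = 7.0807
R_total = 0.61 + 33.145 + 7.0807 + 0.19 = 41.025 ft²·°F·h/BTU
E = A × HDD × 24 / R = 613.4 × 1753 × 24 / 41.025 = 629050 BTU

629000 BTU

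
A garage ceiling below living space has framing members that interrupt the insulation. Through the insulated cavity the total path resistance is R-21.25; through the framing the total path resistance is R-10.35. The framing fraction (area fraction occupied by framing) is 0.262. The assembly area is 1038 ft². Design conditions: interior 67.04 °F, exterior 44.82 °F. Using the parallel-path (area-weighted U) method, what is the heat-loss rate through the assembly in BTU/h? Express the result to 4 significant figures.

1385 BTU/h

U_eff = 0.738/21.25 + 0.262/10.35 = 0.034729 + 0.025314 = 0.060043
R_eff = 1/U_eff = 16.655 ft²·°F·h/BTU
Q = 1038 × (67.04 − 44.82) / 16.655 = 1384.9 BTU/h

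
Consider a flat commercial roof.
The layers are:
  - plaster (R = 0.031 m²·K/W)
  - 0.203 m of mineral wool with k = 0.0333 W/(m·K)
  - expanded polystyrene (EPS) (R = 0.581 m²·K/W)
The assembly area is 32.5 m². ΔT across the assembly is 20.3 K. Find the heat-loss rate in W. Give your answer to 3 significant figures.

0.203/0.0333 = 6.096
R_total = 0.031 + 6.096 + 0.581 = 6.708 m²·K/W
Q = A·ΔT/R = 32.5 × 20.3 / 6.708 = 98.35 W

98.4 W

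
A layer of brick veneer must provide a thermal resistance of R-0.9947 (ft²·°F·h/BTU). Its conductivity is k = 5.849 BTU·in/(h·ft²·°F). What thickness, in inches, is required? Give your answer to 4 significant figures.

L = R × k = 0.9947 × 5.849 = 5.818 in

5.818 in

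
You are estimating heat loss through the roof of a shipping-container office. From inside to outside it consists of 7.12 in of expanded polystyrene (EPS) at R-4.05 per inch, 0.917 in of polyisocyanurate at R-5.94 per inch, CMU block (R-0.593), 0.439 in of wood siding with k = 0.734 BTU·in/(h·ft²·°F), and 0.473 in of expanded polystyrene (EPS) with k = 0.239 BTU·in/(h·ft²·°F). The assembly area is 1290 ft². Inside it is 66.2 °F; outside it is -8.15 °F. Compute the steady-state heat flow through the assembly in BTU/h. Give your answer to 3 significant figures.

7.12 × 4.05 = 28.84
0.917 × 5.94 = 5.447
0.439/0.734 = 0.5981
0.473/0.239 = 1.979
R_total = 28.84 + 5.447 + 0.593 + 0.5981 + 1.979 = 37.45 ft²·°F·h/BTU
Q = A·ΔT/R = 1290 × (66.2 − (-8.15)) / 37.45 = 2561 BTU/h

2560 BTU/h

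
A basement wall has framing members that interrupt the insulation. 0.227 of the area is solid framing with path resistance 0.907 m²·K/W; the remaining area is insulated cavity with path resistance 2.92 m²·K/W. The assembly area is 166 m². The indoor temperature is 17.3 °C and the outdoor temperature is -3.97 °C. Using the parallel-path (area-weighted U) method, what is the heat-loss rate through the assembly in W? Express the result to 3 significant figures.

U_eff = 0.773/2.92 + 0.227/0.907 = 0.2647 + 0.2503 = 0.515
R_eff = 1/U_eff = 1.942 m²·K/W
Q = 166 × (17.3 − (-3.97)) / 1.942 = 1818 W

1820 W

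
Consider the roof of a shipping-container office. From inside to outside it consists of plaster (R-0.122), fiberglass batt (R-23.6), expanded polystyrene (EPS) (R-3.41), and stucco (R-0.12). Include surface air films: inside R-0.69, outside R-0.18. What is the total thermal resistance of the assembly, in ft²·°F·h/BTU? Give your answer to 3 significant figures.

R_total = 0.69 + 0.122 + 23.6 + 3.41 + 0.12 + 0.18 = 28.12 ft²·°F·h/BTU

28.1 ft²·°F·h/BTU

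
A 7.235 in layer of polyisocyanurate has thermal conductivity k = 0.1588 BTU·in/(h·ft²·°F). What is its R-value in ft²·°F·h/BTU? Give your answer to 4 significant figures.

45.56 ft²·°F·h/BTU

R = L/k = 7.235/0.1588 = 45.56 ft²·°F·h/BTU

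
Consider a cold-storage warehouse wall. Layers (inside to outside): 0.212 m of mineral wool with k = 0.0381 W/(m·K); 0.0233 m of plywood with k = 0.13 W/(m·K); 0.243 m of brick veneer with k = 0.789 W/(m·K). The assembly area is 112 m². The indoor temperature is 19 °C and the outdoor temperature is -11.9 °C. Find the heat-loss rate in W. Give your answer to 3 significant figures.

572 W

0.212/0.0381 = 5.564
0.0233/0.13 = 0.1792
0.243/0.789 = 0.308
R_total = 5.564 + 0.1792 + 0.308 = 6.052 m²·K/W
Q = A·ΔT/R = 112 × (19 − (-11.9)) / 6.052 = 571.9 W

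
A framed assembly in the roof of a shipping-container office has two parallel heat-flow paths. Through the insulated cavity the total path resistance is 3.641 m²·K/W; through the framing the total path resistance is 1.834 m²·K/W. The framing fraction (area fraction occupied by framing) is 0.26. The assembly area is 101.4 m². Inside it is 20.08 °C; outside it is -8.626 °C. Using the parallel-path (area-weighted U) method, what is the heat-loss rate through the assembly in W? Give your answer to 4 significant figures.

U_eff = 0.74/3.641 + 0.26/1.834 = 0.20324 + 0.14177 = 0.34501
R_eff = 1/U_eff = 2.8985 m²·K/W
Q = 101.4 × (20.08 − (-8.626)) / 2.8985 = 1004.2 W

1004 W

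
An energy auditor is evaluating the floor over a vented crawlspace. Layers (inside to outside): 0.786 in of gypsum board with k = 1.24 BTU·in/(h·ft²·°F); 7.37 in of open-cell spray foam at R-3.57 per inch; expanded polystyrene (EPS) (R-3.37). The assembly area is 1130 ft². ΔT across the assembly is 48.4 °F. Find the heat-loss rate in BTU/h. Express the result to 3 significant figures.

1800 BTU/h

0.786/1.24 = 0.6339
7.37 × 3.57 = 26.31
R_total = 0.6339 + 26.31 + 3.37 = 30.31 ft²·°F·h/BTU
Q = A·ΔT/R = 1130 × 48.4 / 30.31 = 1804 BTU/h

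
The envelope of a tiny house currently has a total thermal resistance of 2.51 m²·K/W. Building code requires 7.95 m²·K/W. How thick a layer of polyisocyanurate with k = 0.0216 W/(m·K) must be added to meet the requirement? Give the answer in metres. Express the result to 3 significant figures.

0.118 m

ΔR = 7.95 − 2.51 = 5.44 m²·K/W
L = ΔR × k = 5.44 × 0.0216 = 0.1175 m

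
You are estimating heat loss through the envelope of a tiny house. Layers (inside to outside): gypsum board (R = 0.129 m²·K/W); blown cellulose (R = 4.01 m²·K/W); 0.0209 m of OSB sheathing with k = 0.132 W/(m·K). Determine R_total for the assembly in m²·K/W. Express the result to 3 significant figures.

4.30 m²·K/W

0.0209/0.132 = 0.1583
R_total = 0.129 + 4.01 + 0.1583 = 4.297 m²·K/W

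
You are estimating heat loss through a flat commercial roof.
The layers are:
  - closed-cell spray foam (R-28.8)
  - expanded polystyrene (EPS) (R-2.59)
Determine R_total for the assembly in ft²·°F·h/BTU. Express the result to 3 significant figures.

31.4 ft²·°F·h/BTU

R_total = 28.8 + 2.59 = 31.39 ft²·°F·h/BTU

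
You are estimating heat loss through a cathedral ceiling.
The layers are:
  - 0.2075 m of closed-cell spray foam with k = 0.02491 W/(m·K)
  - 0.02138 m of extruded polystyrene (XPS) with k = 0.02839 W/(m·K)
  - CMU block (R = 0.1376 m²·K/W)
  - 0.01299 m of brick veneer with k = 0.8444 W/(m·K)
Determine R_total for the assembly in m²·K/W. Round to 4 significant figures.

0.2075/0.02491 = 8.33
0.02138/0.02839 = 0.75308
0.01299/0.8444 = 0.015384
R_total = 8.33 + 0.75308 + 0.1376 + 0.015384 = 9.2361 m²·K/W

9.236 m²·K/W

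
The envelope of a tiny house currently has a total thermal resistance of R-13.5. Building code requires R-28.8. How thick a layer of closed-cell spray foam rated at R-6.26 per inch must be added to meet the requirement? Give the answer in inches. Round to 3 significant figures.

ΔR = 28.8 − 13.5 = 15.3 ft²·°F·h/BTU
L = ΔR / (R/in) = 15.3/6.26 = 2.444 in

2.44 in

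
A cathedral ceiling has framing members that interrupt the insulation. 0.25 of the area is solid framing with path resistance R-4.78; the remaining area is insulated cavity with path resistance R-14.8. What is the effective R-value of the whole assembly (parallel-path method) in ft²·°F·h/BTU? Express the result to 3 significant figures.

9.71 ft²·°F·h/BTU

U_eff = 0.75/14.8 + 0.25/4.78 = 0.05068 + 0.0523 = 0.103
R_eff = 1/U_eff = 9.711 ft²·°F·h/BTU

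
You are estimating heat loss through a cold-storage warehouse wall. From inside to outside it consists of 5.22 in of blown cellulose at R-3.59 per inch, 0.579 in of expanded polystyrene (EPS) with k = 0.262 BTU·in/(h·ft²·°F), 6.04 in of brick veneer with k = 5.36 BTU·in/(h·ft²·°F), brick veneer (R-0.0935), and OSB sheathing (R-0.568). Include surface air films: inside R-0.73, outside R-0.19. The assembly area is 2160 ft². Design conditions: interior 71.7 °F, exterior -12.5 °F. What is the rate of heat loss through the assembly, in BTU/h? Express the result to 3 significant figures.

5.22 × 3.59 = 18.74
0.579/0.262 = 2.21
6.04/5.36 = 1.127
R_total = 0.73 + 18.74 + 2.21 + 1.127 + 0.0935 + 0.568 + 0.19 = 23.66 ft²·°F·h/BTU
Q = A·ΔT/R = 2160 × (71.7 − (-12.5)) / 23.66 = 7688 BTU/h

7690 BTU/h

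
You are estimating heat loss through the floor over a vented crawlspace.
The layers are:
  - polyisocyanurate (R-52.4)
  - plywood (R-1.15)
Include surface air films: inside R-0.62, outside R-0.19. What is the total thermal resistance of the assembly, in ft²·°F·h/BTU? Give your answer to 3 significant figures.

R_total = 0.62 + 52.4 + 1.15 + 0.19 = 54.36 ft²·°F·h/BTU

54.4 ft²·°F·h/BTU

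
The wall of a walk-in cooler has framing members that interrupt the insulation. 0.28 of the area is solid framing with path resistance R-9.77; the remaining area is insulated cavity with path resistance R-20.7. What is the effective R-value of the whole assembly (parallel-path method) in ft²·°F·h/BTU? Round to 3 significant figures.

U_eff = 0.72/20.7 + 0.28/9.77 = 0.03478 + 0.02866 = 0.06344
R_eff = 1/U_eff = 15.76 ft²·°F·h/BTU

15.8 ft²·°F·h/BTU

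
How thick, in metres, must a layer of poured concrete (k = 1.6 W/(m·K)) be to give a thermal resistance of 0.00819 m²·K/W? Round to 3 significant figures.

L = R·k = 0.00819 × 1.6 = 0.0131 m

0.0131 m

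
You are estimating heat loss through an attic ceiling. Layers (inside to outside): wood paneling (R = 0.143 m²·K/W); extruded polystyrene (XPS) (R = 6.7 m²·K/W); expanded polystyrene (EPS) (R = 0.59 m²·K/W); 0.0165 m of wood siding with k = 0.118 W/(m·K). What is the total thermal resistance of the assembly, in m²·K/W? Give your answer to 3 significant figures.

0.0165/0.118 = 0.1398
R_total = 0.143 + 6.7 + 0.59 + 0.1398 = 7.573 m²·K/W

7.57 m²·K/W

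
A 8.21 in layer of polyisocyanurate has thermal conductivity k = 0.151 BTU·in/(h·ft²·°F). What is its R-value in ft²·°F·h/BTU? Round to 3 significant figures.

54.4 ft²·°F·h/BTU

R = L/k = 8.21/0.151 = 54.37 ft²·°F·h/BTU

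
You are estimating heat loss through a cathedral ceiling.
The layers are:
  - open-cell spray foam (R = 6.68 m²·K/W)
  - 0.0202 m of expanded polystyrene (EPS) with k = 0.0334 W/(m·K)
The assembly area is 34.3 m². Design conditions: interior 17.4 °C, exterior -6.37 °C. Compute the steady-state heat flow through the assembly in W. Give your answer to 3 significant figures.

0.0202/0.0334 = 0.6048
R_total = 6.68 + 0.6048 = 7.285 m²·K/W
Q = A·ΔT/R = 34.3 × (17.4 − (-6.37)) / 7.285 = 111.9 W

112 W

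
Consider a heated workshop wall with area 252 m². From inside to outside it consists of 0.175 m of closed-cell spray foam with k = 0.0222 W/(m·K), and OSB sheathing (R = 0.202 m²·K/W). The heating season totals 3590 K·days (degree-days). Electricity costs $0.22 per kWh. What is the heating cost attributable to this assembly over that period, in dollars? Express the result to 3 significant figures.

591 dollars

0.175/0.0222 = 7.883
R_total = 7.883 + 0.202 = 8.085 m²·K/W
E = A × HDD × 24 / R / 1000 = 252 × 3590 × 24 / 8.085 / 1000 = 2686 kWh
Cost = 2686 × 0.22 = $590.8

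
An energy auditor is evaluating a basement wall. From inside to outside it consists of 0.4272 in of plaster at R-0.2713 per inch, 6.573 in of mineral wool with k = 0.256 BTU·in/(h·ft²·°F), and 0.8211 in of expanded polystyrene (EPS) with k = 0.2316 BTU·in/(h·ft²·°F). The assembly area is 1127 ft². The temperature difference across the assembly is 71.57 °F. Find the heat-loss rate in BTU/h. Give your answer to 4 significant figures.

2749 BTU/h

0.4272 × 0.2713 = 0.1159
6.573/0.256 = 25.676
0.8211/0.2316 = 3.5453
R_total = 0.1159 + 25.676 + 3.5453 = 29.337 ft²·°F·h/BTU
Q = A·ΔT/R = 1127 × 71.57 / 29.337 = 2749.4 BTU/h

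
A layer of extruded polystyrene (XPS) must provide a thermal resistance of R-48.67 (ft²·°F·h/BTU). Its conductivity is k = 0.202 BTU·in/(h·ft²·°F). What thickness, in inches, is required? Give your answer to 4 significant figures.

9.831 in

L = R × k = 48.67 × 0.202 = 9.8313 in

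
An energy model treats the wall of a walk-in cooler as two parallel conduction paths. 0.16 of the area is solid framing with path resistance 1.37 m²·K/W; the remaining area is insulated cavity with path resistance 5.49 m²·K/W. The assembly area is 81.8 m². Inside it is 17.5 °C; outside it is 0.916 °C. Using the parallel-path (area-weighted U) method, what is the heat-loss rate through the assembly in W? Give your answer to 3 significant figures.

U_eff = 0.84/5.49 + 0.16/1.37 = 0.153 + 0.1168 = 0.2698
R_eff = 1/U_eff = 3.707 m²·K/W
Q = 81.8 × (17.5 − 0.916) / 3.707 = 366 W

366 W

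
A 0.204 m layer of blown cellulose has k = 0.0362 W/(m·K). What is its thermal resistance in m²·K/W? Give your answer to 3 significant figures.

5.64 m²·K/W

R = L/k = 0.204/0.0362 = 5.635 m²·K/W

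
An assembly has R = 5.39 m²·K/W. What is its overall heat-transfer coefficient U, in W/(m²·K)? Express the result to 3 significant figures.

U = 1/R = 1/5.39 = 0.1855

0.186 W/(m²·K)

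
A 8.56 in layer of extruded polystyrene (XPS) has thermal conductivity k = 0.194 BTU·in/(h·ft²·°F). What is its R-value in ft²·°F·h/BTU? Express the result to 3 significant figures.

44.1 ft²·°F·h/BTU

R = L/k = 8.56/0.194 = 44.12 ft²·°F·h/BTU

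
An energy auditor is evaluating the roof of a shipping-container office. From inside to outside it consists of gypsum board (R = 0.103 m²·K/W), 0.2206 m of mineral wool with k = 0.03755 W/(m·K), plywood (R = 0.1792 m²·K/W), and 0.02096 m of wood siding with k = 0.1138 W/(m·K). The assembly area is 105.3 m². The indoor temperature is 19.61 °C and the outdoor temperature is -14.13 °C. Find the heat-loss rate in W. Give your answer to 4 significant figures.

0.2206/0.03755 = 5.8748
0.02096/0.1138 = 0.18418
R_total = 0.103 + 5.8748 + 0.1792 + 0.18418 = 6.3412 m²·K/W
Q = A·ΔT/R = 105.3 × (19.61 − (-14.13)) / 6.3412 = 560.27 W

560.3 W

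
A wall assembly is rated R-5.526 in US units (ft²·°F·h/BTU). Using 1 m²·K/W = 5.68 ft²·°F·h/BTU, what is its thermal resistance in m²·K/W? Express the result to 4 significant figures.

0.9729 m²·K/W

R_SI = 5.526/5.68 = 0.97289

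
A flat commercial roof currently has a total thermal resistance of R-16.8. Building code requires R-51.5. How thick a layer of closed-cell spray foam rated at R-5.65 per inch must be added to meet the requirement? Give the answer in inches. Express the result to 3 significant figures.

ΔR = 51.5 − 16.8 = 34.7 ft²·°F·h/BTU
L = ΔR / (R/in) = 34.7/5.65 = 6.142 in

6.14 in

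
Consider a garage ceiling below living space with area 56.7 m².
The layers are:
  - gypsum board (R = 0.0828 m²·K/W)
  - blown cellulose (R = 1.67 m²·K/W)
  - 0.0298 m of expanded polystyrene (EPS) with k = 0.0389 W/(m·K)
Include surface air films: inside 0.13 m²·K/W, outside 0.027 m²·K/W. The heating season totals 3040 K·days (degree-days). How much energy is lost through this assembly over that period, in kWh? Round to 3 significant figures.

1550 kWh

0.0298/0.0389 = 0.7661
R_total = 0.13 + 0.0828 + 1.67 + 0.7661 + 0.027 = 2.676 m²·K/W
E = A × HDD × 24 / R / 1000 = 56.7 × 3040 × 24 / 2.676 / 1000 = 1546 kWh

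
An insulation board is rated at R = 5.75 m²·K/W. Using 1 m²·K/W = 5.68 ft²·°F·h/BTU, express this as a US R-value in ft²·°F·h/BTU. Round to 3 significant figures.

32.7 ft²·°F·h/BTU

R_US = 5.75 × 5.68 = 32.66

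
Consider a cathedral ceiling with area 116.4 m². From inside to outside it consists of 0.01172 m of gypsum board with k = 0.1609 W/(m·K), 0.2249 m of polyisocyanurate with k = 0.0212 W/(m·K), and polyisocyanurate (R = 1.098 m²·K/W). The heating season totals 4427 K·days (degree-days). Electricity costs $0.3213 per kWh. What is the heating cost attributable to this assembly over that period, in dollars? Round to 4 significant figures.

0.01172/0.1609 = 0.07284
0.2249/0.0212 = 10.608
R_total = 0.07284 + 10.608 + 1.098 = 11.779 m²·K/W
E = A × HDD × 24 / R / 1000 = 116.4 × 4427 × 24 / 11.779 / 1000 = 1049.9 kWh
Cost = 1049.9 × 0.3213 = $337.34

337.3 dollars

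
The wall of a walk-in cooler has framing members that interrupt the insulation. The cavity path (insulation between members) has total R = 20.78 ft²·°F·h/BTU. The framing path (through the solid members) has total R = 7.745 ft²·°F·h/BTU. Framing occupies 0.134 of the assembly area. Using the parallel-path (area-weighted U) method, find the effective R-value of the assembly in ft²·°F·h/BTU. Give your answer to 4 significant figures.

16.96 ft²·°F·h/BTU

U_eff = 0.866/20.78 + 0.134/7.745 = 0.041675 + 0.017301 = 0.058976
R_eff = 1/U_eff = 16.956 ft²·°F·h/BTU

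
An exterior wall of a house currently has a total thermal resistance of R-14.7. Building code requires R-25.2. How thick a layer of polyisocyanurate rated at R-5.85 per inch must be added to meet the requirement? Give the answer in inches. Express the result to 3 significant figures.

1.79 in

ΔR = 25.2 − 14.7 = 10.5 ft²·°F·h/BTU
L = ΔR / (R/in) = 10.5/5.85 = 1.795 in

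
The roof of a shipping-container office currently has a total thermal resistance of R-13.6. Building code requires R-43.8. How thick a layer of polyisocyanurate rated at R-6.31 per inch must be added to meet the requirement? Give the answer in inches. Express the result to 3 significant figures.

ΔR = 43.8 − 13.6 = 30.2 ft²·°F·h/BTU
L = ΔR / (R/in) = 30.2/6.31 = 4.786 in

4.79 in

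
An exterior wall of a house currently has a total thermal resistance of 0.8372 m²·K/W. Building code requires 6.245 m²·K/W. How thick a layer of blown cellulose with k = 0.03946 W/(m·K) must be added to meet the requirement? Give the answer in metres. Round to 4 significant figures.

ΔR = 6.245 − 0.8372 = 5.4078 m²·K/W
L = ΔR × k = 5.4078 × 0.03946 = 0.21339 m

0.2134 m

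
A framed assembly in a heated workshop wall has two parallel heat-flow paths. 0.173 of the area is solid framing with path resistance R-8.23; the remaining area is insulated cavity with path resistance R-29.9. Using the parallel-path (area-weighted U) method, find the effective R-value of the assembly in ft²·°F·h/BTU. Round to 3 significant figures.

U_eff = 0.827/29.9 + 0.173/8.23 = 0.02766 + 0.02102 = 0.04868
R_eff = 1/U_eff = 20.54 ft²·°F·h/BTU

20.5 ft²·°F·h/BTU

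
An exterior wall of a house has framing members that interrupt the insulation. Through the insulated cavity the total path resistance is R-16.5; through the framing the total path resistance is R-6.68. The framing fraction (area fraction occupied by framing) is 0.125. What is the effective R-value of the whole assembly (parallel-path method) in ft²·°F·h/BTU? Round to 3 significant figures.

13.9 ft²·°F·h/BTU

U_eff = 0.875/16.5 + 0.125/6.68 = 0.05303 + 0.01871 = 0.07174
R_eff = 1/U_eff = 13.94 ft²·°F·h/BTU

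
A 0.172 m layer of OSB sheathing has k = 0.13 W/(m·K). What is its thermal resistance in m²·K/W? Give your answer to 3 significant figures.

R = L/k = 0.172/0.13 = 1.323 m²·K/W

1.32 m²·K/W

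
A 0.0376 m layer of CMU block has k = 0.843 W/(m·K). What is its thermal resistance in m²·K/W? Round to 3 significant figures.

R = L/k = 0.0376/0.843 = 0.0446 m²·K/W

0.0446 m²·K/W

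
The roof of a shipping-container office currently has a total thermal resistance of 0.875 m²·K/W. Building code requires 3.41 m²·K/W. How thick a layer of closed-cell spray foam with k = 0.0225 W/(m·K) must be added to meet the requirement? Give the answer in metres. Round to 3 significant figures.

0.0570 m

ΔR = 3.41 − 0.875 = 2.535 m²·K/W
L = ΔR × k = 2.535 × 0.0225 = 0.05704 m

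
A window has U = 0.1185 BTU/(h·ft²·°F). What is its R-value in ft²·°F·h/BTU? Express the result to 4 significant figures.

8.439 ft²·°F·h/BTU

R = 1/U = 1/0.1185 = 8.4388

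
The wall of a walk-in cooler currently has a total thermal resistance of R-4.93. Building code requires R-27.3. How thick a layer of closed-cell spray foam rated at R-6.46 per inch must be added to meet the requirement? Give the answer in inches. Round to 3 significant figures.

ΔR = 27.3 − 4.93 = 22.37 ft²·°F·h/BTU
L = ΔR / (R/in) = 22.37/6.46 = 3.463 in

3.46 in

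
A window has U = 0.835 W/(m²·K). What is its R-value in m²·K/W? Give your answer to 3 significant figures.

1.20 m²·K/W

R = 1/U = 1/0.835 = 1.198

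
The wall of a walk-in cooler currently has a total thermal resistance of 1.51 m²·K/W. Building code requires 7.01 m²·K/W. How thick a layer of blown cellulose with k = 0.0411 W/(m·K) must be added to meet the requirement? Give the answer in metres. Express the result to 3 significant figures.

0.226 m

ΔR = 7.01 − 1.51 = 5.5 m²·K/W
L = ΔR × k = 5.5 × 0.0411 = 0.226 m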